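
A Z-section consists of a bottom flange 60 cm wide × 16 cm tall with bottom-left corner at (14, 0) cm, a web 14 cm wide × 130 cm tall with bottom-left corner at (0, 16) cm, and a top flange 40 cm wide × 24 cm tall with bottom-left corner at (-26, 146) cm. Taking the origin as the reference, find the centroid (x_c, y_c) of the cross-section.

x_c = 13.16 cm, y_c = 82.03 cm

Part | A | x̄ᵢ | ȳᵢ | A·x̄ᵢ | A·ȳᵢ
bottom flange | 960.00 | 44.00 | 8.00 | 42240.00 | 7680.00
web | 1820.00 | 7.00 | 81.00 | 12740.00 | 147420.00
top flange | 960.00 | -6.00 | 158.00 | -5760.00 | 151680.00
Σ | 3740.00 |  |  | 49220.00 | 306780.00
x_c = 49220.00 / 3740.00 = 13.16 cm
y_c = 306780.00 / 3740.00 = 82.03 cm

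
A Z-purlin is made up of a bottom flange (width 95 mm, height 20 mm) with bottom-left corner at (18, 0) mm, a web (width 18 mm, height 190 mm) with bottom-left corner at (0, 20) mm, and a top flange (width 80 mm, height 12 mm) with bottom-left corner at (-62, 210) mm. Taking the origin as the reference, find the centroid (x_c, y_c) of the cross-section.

x_c = 21.36 mm, y_c = 98.67 mm

bottom flange: A = 95 × 20 = 1900.00, centroid at (65.50, 10.00).
web: A = 18 × 190 = 3420.00, centroid at (9.00, 115.00).
top flange: A = 80 × 12 = 960.00, centroid at (-22.00, 216.00).
ΣA = 6280.00 mm², ΣAx_c = 134110.00 mm³, ΣAy_c = 619660.00 mm³.
x_c = 134110.00/6280.00 = 21.36 mm; y_c = 619660.00/6280.00 = 98.67 mm.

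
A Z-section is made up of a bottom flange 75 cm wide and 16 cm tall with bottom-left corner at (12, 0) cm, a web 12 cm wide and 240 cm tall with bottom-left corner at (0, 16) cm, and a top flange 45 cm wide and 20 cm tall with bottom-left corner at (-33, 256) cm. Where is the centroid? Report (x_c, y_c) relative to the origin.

x_c = 13.50 cm, y_c = 128.65 cm

Part | A | x̄ᵢ | ȳᵢ | A·x̄ᵢ | A·ȳᵢ
bottom flange | 1200.00 | 49.50 | 8.00 | 59400.00 | 9600.00
web | 2880.00 | 6.00 | 136.00 | 17280.00 | 391680.00
top flange | 900.00 | -10.50 | 266.00 | -9450.00 | 239400.00
Σ | 4980.00 |  |  | 67230.00 | 640680.00
x_c = 67230.00 / 4980.00 = 13.50 cm
y_c = 640680.00 / 4980.00 = 128.65 cm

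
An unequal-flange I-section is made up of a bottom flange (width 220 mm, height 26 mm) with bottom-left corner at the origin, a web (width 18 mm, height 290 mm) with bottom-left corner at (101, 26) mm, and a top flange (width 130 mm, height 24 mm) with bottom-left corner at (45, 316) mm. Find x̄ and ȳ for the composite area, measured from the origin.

bottom flange: A = 220 × 26 = 5720.00, centroid at (110.00, 13.00).
web: A = 18 × 290 = 5220.00, centroid at (110.00, 171.00).
top flange: A = 130 × 24 = 3120.00, centroid at (110.00, 328.00).
ΣA = 14060.00 mm²
ΣAx̄ = (5720.00)(110.00) + (5220.00)(110.00) + (3120.00)(110.00) = 1546600.00 mm³
ΣAȳ = (5720.00)(13.00) + (5220.00)(171.00) + (3120.00)(328.00) = 1990340.00 mm³
x̄ = 1546600.00 / 14060.00 = 110.00 mm
ȳ = 1990340.00 / 14060.00 = 141.56 mm

x̄ = 110.00 mm, ȳ = 141.56 mm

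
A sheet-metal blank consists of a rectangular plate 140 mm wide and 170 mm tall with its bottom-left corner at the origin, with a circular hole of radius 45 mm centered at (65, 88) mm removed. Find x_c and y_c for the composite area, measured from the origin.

x_c = 71.82 mm, y_c = 83.91 mm

plate: A = 140 × 170 = 23800.00, centroid at (70.00, 85.00).
hole: A = −π·45² = -6361.73, centroid at (65.00, 88.00).
ΣA = 17438.27 mm²
ΣAx_c = (23800.00)(70.00) + (-6361.73)(65.00) = 1252487.87 mm³
ΣAy_c = (23800.00)(85.00) + (-6361.73)(88.00) = 1463168.19 mm³
x_c = 1252487.87 / 17438.27 = 71.82 mm
y_c = 1463168.19 / 17438.27 = 83.91 mm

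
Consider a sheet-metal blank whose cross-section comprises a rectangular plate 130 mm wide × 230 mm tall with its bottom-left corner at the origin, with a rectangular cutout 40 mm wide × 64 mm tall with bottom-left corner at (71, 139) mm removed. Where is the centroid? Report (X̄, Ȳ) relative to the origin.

X̄ = 62.57 mm, Ȳ = 109.76 mm

Part | A | x̄ᵢ | ȳᵢ | A·x̄ᵢ | A·ȳᵢ
plate | 29900.00 | 65.00 | 115.00 | 1943500.00 | 3438500.00
hole | -2560.00 | 91.00 | 171.00 | -232960.00 | -437760.00
Σ | 27340.00 |  |  | 1710540.00 | 3000740.00
X̄ = 1710540.00 / 27340.00 = 62.57 mm
Ȳ = 3000740.00 / 27340.00 = 109.76 mm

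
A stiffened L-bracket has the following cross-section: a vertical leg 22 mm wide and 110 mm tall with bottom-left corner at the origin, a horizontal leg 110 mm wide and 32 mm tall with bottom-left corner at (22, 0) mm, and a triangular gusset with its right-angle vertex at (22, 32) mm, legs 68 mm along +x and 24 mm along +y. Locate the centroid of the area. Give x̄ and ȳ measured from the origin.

vertical leg: A = 22 × 110 = 2420.00, centroid at (11.00, 55.00).
horizontal leg: A = 110 × 32 = 3520.00, centroid at (77.00, 16.00).
gusset: A = ½·68·24 = 816.00, centroid at (44.67, 40.00).
ΣA = 6756.00 mm², ΣAx̄ = 334108.00 mm³, ΣAȳ = 222060.00 mm³.
x̄ = 334108.00/6756.00 = 49.45 mm; ȳ = 222060.00/6756.00 = 32.87 mm.

x̄ = 49.45 mm, ȳ = 32.87 mm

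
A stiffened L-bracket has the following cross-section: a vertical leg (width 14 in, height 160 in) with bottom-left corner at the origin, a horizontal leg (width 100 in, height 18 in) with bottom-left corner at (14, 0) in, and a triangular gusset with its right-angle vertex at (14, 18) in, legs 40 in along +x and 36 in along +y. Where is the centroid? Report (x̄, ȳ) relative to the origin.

x̄ = 31.63 in, ȳ = 45.59 in

vertical leg: A = 14 × 160 = 2240.00, centroid at (7.00, 80.00).
horizontal leg: A = 100 × 18 = 1800.00, centroid at (64.00, 9.00).
gusset: A = ½·40·36 = 720.00, centroid at (27.33, 30.00).
ΣA = 4760.00 in²
ΣAx̄ = (2240.00)(7.00) + (1800.00)(64.00) + (720.00)(27.33) = 150560.00 in³
ΣAȳ = (2240.00)(80.00) + (1800.00)(9.00) + (720.00)(30.00) = 217000.00 in³
x̄ = 150560.00 / 4760.00 = 31.63 in
ȳ = 217000.00 / 4760.00 = 45.59 in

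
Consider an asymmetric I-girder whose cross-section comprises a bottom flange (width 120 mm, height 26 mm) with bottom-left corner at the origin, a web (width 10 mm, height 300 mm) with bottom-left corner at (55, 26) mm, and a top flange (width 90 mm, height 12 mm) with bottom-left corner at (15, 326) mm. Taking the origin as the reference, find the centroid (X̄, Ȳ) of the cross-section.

X̄ = 60.00 mm, Ȳ = 128.77 mm

bottom flange: A = 120 × 26 = 3120.00, centroid at (60.00, 13.00).
web: A = 10 × 300 = 3000.00, centroid at (60.00, 176.00).
top flange: A = 90 × 12 = 1080.00, centroid at (60.00, 332.00).
ΣA = 7200.00 mm²
ΣAX̄ = (3120.00)(60.00) + (3000.00)(60.00) + (1080.00)(60.00) = 432000.00 mm³
ΣAȲ = (3120.00)(13.00) + (3000.00)(176.00) + (1080.00)(332.00) = 927120.00 mm³
X̄ = 432000.00 / 7200.00 = 60.00 mm
Ȳ = 927120.00 / 7200.00 = 128.77 mm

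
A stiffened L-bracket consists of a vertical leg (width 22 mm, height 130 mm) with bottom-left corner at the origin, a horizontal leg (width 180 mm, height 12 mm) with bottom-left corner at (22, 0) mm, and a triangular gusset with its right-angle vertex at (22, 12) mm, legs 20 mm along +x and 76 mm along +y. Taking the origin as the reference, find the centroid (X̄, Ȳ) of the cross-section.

X̄ = 51.07 mm, Ȳ = 39.31 mm

vertical leg: A = 22 × 130 = 2860.00, centroid at (11.00, 65.00).
horizontal leg: A = 180 × 12 = 2160.00, centroid at (112.00, 6.00).
gusset: A = ½·20·76 = 760.00, centroid at (28.67, 37.33).
ΣA = 5780.00 mm²
ΣAX̄ = (2860.00)(11.00) + (2160.00)(112.00) + (760.00)(28.67) = 295166.67 mm³
ΣAȲ = (2860.00)(65.00) + (2160.00)(6.00) + (760.00)(37.33) = 227233.33 mm³
X̄ = 295166.67 / 5780.00 = 51.07 mm
Ȳ = 227233.33 / 5780.00 = 39.31 mm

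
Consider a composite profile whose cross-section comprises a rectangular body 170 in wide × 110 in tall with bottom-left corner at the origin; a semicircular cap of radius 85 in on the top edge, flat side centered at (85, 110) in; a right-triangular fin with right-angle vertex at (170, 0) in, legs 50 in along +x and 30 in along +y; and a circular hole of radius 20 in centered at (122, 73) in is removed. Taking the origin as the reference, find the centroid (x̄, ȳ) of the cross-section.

rectangular body: A = 170 × 110 = 18700.00, centroid at (85.00, 55.00).
semicircular top: A = ½π·85² = 11349.00, centroid at (85.00, 146.08).
triangular fin: A = ½·50·30 = 750.00, centroid at (186.67, 10.00).
hole: A = −π·20² = -1256.64, centroid at (122.00, 73.00).
ΣA = 29542.37 in², ΣAx̄ = 2540855.57 in³, ΣAȳ = 2602072.54 in³.
x̄ = 2540855.57/29542.37 = 86.01 in; ȳ = 2602072.54/29542.37 = 88.08 in.

x̄ = 86.01 in, ȳ = 88.08 in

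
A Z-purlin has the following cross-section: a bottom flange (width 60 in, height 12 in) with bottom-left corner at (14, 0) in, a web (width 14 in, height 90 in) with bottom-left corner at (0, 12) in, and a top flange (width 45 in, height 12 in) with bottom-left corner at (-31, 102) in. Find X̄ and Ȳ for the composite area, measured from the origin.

bottom flange: A = 60 × 12 = 720.00, centroid at (44.00, 6.00).
web: A = 14 × 90 = 1260.00, centroid at (7.00, 57.00).
top flange: A = 45 × 12 = 540.00, centroid at (-8.50, 108.00).
ΣA = 2520.00 in²
ΣAX̄ = (720.00)(44.00) + (1260.00)(7.00) + (540.00)(-8.50) = 35910.00 in³
ΣAȲ = (720.00)(6.00) + (1260.00)(57.00) + (540.00)(108.00) = 134460.00 in³
X̄ = 35910.00 / 2520.00 = 14.25 in
Ȳ = 134460.00 / 2520.00 = 53.36 in

X̄ = 14.25 in, Ȳ = 53.36 in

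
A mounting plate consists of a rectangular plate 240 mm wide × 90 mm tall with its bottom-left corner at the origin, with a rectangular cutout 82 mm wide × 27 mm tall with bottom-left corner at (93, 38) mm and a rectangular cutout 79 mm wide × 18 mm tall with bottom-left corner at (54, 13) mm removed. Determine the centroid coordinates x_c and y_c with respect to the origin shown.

x_c = 120.37 mm, y_c = 46.02 mm

plate: A = 240 × 90 = 21600.00, centroid at (120.00, 45.00).
hole 1: A = −(82 × 27) = -2214.00, centroid at (134.00, 51.50).
hole 2: A = −(79 × 18) = -1422.00, centroid at (93.50, 22.00).
ΣA = 17964.00 mm², ΣAx_c = 2162367.00 mm³, ΣAy_c = 826695.00 mm³.
x_c = 2162367.00/17964.00 = 120.37 mm; y_c = 826695.00/17964.00 = 46.02 mm.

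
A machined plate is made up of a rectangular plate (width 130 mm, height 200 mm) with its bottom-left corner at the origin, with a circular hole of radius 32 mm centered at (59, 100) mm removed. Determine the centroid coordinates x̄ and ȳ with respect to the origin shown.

plate: A = 130 × 200 = 26000.00, centroid at (65.00, 100.00).
hole: A = −π·32² = -3216.99, centroid at (59.00, 100.00).
ΣA = 22783.01 mm²
ΣAx̄ = (26000.00)(65.00) + (-3216.99)(59.00) = 1500197.54 mm³
ΣAȳ = (26000.00)(100.00) + (-3216.99)(100.00) = 2278300.91 mm³
x̄ = 1500197.54 / 22783.01 = 65.85 mm
ȳ = 2278300.91 / 22783.01 = 100.00 mm

x̄ = 65.85 mm, ȳ = 100.00 mm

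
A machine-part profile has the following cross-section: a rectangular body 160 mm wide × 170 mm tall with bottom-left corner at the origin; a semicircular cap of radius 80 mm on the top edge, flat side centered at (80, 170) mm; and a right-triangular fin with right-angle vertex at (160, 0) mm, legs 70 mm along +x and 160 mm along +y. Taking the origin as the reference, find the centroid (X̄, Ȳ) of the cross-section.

X̄ = 93.50 mm, Ȳ = 108.77 mm

rectangular body: A = 160 × 170 = 27200.00, centroid at (80.00, 85.00).
semicircular top: A = ½π·80² = 10053.10, centroid at (80.00, 203.95).
triangular fin: A = ½·70·160 = 5600.00, centroid at (183.33, 53.33).
ΣA = 42853.10 mm², ΣAX̄ = 4006914.39 mm³, ΣAȲ = 4661026.40 mm³.
X̄ = 4006914.39/42853.10 = 93.50 mm; Ȳ = 4661026.40/42853.10 = 108.77 mm.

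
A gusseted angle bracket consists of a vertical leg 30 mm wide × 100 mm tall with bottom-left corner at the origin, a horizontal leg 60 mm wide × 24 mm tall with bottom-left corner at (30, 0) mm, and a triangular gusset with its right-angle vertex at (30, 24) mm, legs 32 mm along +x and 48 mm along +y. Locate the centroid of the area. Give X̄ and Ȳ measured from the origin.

X̄ = 31.23 mm, Ȳ = 38.02 mm

Part | A | x̄ᵢ | ȳᵢ | A·x̄ᵢ | A·ȳᵢ
vertical leg | 3000.00 | 15.00 | 50.00 | 45000.00 | 150000.00
horizontal leg | 1440.00 | 60.00 | 12.00 | 86400.00 | 17280.00
gusset | 768.00 | 40.67 | 40.00 | 31232.00 | 30720.00
Σ | 5208.00 |  |  | 162632.00 | 198000.00
X̄ = 162632.00 / 5208.00 = 31.23 mm
Ȳ = 198000.00 / 5208.00 = 38.02 mm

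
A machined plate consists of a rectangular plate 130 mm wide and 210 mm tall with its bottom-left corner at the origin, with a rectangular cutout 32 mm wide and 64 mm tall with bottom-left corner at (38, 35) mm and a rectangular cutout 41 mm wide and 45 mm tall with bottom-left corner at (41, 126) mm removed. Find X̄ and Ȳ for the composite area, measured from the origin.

X̄ = 66.24 mm, Ȳ = 104.90 mm

Part | A | x̄ᵢ | ȳᵢ | A·x̄ᵢ | A·ȳᵢ
plate | 27300.00 | 65.00 | 105.00 | 1774500.00 | 2866500.00
hole 1 | -2048.00 | 54.00 | 67.00 | -110592.00 | -137216.00
hole 2 | -1845.00 | 61.50 | 148.50 | -113467.50 | -273982.50
Σ | 23407.00 |  |  | 1550440.50 | 2455301.50
X̄ = 1550440.50 / 23407.00 = 66.24 mm
Ȳ = 2455301.50 / 23407.00 = 104.90 mm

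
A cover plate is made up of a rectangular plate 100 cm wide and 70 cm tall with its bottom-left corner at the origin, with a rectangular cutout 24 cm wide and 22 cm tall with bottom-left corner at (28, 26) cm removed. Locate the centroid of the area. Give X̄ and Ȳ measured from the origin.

plate: A = 100 × 70 = 7000.00, centroid at (50.00, 35.00).
hole: A = −(24 × 22) = -528.00, centroid at (40.00, 37.00).
ΣA = 6472.00 cm², ΣAX̄ = 328880.00 cm³, ΣAȲ = 225464.00 cm³.
X̄ = 328880.00/6472.00 = 50.82 cm; Ȳ = 225464.00/6472.00 = 34.84 cm.

X̄ = 50.82 cm, Ȳ = 34.84 cm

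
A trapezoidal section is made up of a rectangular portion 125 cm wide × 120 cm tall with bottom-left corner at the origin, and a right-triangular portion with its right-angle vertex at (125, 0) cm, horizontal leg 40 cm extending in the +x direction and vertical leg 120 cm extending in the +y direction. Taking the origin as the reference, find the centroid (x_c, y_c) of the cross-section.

Part | A | x̄ᵢ | ȳᵢ | A·x̄ᵢ | A·ȳᵢ
rectangular portion | 15000.00 | 62.50 | 60.00 | 937500.00 | 900000.00
triangular portion | 2400.00 | 138.33 | 40.00 | 332000.00 | 96000.00
Σ | 17400.00 |  |  | 1269500.00 | 996000.00
x_c = 1269500.00 / 17400.00 = 72.96 cm
y_c = 996000.00 / 17400.00 = 57.24 cm

x_c = 72.96 cm, y_c = 57.24 cm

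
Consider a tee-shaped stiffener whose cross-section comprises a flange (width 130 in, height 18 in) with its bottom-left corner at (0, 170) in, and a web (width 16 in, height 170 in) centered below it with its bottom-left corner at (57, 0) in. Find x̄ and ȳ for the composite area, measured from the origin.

Part | A | x̄ᵢ | ȳᵢ | A·x̄ᵢ | A·ȳᵢ
web | 2720.00 | 65.00 | 85.00 | 176800.00 | 231200.00
flange | 2340.00 | 65.00 | 179.00 | 152100.00 | 418860.00
Σ | 5060.00 |  |  | 328900.00 | 650060.00
x̄ = 328900.00 / 5060.00 = 65.00 in
ȳ = 650060.00 / 5060.00 = 128.47 in

x̄ = 65.00 in, ȳ = 128.47 in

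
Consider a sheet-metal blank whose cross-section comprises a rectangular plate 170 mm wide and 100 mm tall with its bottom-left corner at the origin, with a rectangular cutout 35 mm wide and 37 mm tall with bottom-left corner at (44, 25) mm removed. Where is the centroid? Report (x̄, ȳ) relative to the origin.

x̄ = 86.94 mm, ȳ = 50.54 mm

plate: A = 170 × 100 = 17000.00, centroid at (85.00, 50.00).
hole: A = −(35 × 37) = -1295.00, centroid at (61.50, 43.50).
ΣA = 15705.00 mm²
ΣAx̄ = (17000.00)(85.00) + (-1295.00)(61.50) = 1365357.50 mm³
ΣAȳ = (17000.00)(50.00) + (-1295.00)(43.50) = 793667.50 mm³
x̄ = 1365357.50 / 15705.00 = 86.94 mm
ȳ = 793667.50 / 15705.00 = 50.54 mm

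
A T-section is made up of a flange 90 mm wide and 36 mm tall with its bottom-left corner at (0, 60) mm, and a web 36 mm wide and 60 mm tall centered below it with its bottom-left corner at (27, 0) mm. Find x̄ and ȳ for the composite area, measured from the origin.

web: A = 36 × 60 = 2160.00, centroid at (45.00, 30.00).
flange: A = 90 × 36 = 3240.00, centroid at (45.00, 78.00).
ΣA = 5400.00 mm², ΣAx̄ = 243000.00 mm³, ΣAȳ = 317520.00 mm³.
x̄ = 243000.00/5400.00 = 45.00 mm; ȳ = 317520.00/5400.00 = 58.80 mm.

x̄ = 45.00 mm, ȳ = 58.80 mm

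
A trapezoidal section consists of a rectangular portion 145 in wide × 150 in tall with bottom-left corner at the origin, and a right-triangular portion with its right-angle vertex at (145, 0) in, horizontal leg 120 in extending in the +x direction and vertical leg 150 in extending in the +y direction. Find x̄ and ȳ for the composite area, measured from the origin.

rectangular portion: A = 145 × 150 = 21750.00, centroid at (72.50, 75.00).
triangular portion: A = ½·120·150 = 9000.00, centroid at (185.00, 50.00).
ΣA = 30750.00 in²
ΣAx̄ = (21750.00)(72.50) + (9000.00)(185.00) = 3241875.00 in³
ΣAȳ = (21750.00)(75.00) + (9000.00)(50.00) = 2081250.00 in³
x̄ = 3241875.00 / 30750.00 = 105.43 in
ȳ = 2081250.00 / 30750.00 = 67.68 in

x̄ = 105.43 in, ȳ = 67.68 in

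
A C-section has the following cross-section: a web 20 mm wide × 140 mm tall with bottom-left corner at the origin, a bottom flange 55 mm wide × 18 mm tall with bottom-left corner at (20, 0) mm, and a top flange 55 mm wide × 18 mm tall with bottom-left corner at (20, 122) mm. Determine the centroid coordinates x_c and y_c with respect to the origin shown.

x_c = 25.53 mm, y_c = 70.00 mm

web: A = 20 × 140 = 2800.00, centroid at (10.00, 70.00).
bottom flange: A = 55 × 18 = 990.00, centroid at (47.50, 9.00).
top flange: A = 55 × 18 = 990.00, centroid at (47.50, 131.00).
ΣA = 4780.00 mm², ΣAx_c = 122050.00 mm³, ΣAy_c = 334600.00 mm³.
x_c = 122050.00/4780.00 = 25.53 mm; y_c = 334600.00/4780.00 = 70.00 mm.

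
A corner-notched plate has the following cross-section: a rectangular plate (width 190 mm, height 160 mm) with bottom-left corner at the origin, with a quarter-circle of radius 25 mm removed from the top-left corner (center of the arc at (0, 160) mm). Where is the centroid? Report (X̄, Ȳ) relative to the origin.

X̄ = 96.39 mm, Ȳ = 78.86 mm

Part | A | x̄ᵢ | ȳᵢ | A·x̄ᵢ | A·ȳᵢ
plate | 30400.00 | 95.00 | 80.00 | 2888000.00 | 2432000.00
removed quarter-circle | -490.87 | 10.61 | 149.39 | -5208.33 | -73331.48
Σ | 29909.13 |  |  | 2882791.67 | 2358668.52
X̄ = 2882791.67 / 29909.13 = 96.39 mm
Ȳ = 2358668.52 / 29909.13 = 78.86 mm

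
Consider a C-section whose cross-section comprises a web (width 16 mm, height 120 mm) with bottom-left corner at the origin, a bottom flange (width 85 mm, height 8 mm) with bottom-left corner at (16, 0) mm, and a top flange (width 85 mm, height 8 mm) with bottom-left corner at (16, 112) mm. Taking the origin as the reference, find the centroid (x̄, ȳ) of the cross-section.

x̄ = 28.94 mm, ȳ = 60.00 mm

web: A = 16 × 120 = 1920.00, centroid at (8.00, 60.00).
bottom flange: A = 85 × 8 = 680.00, centroid at (58.50, 4.00).
top flange: A = 85 × 8 = 680.00, centroid at (58.50, 116.00).
ΣA = 3280.00 mm², ΣAx̄ = 94920.00 mm³, ΣAȳ = 196800.00 mm³.
x̄ = 94920.00/3280.00 = 28.94 mm; ȳ = 196800.00/3280.00 = 60.00 mm.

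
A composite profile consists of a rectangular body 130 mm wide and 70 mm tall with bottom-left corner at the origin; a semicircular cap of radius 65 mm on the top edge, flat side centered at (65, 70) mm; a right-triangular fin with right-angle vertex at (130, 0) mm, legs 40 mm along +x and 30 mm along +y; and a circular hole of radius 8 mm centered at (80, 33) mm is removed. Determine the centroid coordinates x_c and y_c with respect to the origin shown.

x_c = 67.73 mm, y_c = 59.84 mm

rectangular body: A = 130 × 70 = 9100.00, centroid at (65.00, 35.00).
semicircular top: A = ½π·65² = 6636.61, centroid at (65.00, 97.59).
triangular fin: A = ½·40·30 = 600.00, centroid at (143.33, 10.00).
hole: A = −π·8² = -201.06, centroid at (80.00, 33.00).
ΣA = 16135.55 mm²
ΣAx_c = (9100.00)(65.00) + (6636.61)(65.00) + (600.00)(143.33) + (-201.06)(80.00) = 1092794.99 mm³
ΣAy_c = (9100.00)(35.00) + (6636.61)(97.59) + (600.00)(10.00) + (-201.06)(33.00) = 965511.30 mm³
x_c = 1092794.99 / 16135.55 = 67.73 mm
y_c = 965511.30 / 16135.55 = 59.84 mm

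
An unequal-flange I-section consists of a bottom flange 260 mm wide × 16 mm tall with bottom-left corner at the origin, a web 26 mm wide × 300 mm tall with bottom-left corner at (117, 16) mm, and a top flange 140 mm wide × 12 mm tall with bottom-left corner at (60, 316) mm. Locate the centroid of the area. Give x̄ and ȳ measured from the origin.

x̄ = 130.00 mm, ȳ = 137.03 mm

Part | A | x̄ᵢ | ȳᵢ | A·x̄ᵢ | A·ȳᵢ
bottom flange | 4160.00 | 130.00 | 8.00 | 540800.00 | 33280.00
web | 7800.00 | 130.00 | 166.00 | 1014000.00 | 1294800.00
top flange | 1680.00 | 130.00 | 322.00 | 218400.00 | 540960.00
Σ | 13640.00 |  |  | 1773200.00 | 1869040.00
x̄ = 1773200.00 / 13640.00 = 130.00 mm
ȳ = 1869040.00 / 13640.00 = 137.03 mm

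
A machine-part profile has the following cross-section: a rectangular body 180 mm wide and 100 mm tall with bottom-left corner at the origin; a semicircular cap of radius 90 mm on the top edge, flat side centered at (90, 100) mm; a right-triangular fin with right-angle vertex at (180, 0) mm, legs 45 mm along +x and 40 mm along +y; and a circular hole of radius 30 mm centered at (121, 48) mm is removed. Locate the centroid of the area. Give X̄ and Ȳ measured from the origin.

X̄ = 90.24 mm, Ȳ = 88.02 mm

Part | A | x̄ᵢ | ȳᵢ | A·x̄ᵢ | A·ȳᵢ
rectangular body | 18000.00 | 90.00 | 50.00 | 1620000.00 | 900000.00
semicircular top | 12723.45 | 90.00 | 138.20 | 1145110.52 | 1758345.02
triangular fin | 900.00 | 195.00 | 13.33 | 175500.00 | 12000.00
hole | -2827.43 | 121.00 | 48.00 | -342119.44 | -135716.80
Σ | 28796.02 |  |  | 2598491.08 | 2534628.22
X̄ = 2598491.08 / 28796.02 = 90.24 mm
Ȳ = 2534628.22 / 28796.02 = 88.02 mm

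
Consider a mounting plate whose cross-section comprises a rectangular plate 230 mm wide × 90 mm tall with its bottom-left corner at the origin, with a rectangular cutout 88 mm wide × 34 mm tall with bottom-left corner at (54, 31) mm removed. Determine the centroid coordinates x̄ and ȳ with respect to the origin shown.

x̄ = 117.87 mm, ȳ = 44.49 mm

Part | A | x̄ᵢ | ȳᵢ | A·x̄ᵢ | A·ȳᵢ
plate | 20700.00 | 115.00 | 45.00 | 2380500.00 | 931500.00
hole | -2992.00 | 98.00 | 48.00 | -293216.00 | -143616.00
Σ | 17708.00 |  |  | 2087284.00 | 787884.00
x̄ = 2087284.00 / 17708.00 = 117.87 mm
ȳ = 787884.00 / 17708.00 = 44.49 mm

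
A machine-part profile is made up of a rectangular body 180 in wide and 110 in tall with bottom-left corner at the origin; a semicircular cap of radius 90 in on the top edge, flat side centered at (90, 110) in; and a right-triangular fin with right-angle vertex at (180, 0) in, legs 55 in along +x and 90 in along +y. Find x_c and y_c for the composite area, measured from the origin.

rectangular body: A = 180 × 110 = 19800.00, centroid at (90.00, 55.00).
semicircular top: A = ½π·90² = 12723.45, centroid at (90.00, 148.20).
triangular fin: A = ½·55·90 = 2475.00, centroid at (198.33, 30.00).
ΣA = 34998.45 in²
ΣAx_c = (19800.00)(90.00) + (12723.45)(90.00) + (2475.00)(198.33) = 3417985.52 in³
ΣAy_c = (19800.00)(55.00) + (12723.45)(148.20) + (2475.00)(30.00) = 3048829.53 in³
x_c = 3417985.52 / 34998.45 = 97.66 in
y_c = 3048829.53 / 34998.45 = 87.11 in

x_c = 97.66 in, y_c = 87.11 in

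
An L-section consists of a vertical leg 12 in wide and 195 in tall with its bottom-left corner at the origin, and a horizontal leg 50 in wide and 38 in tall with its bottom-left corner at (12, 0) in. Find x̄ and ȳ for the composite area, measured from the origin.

vertical leg: A = 12 × 195 = 2340.00, centroid at (6.00, 97.50).
horizontal leg: A = 50 × 38 = 1900.00, centroid at (37.00, 19.00).
ΣA = 4240.00 in², ΣAx̄ = 84340.00 in³, ΣAȳ = 264250.00 in³.
x̄ = 84340.00/4240.00 = 19.89 in; ȳ = 264250.00/4240.00 = 62.32 in.

x̄ = 19.89 in, ȳ = 62.32 in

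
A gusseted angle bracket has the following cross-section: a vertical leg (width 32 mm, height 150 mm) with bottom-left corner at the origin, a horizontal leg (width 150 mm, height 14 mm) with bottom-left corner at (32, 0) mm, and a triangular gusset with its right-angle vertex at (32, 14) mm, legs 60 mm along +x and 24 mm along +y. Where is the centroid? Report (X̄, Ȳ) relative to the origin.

X̄ = 44.48 mm, Ȳ = 51.25 mm

vertical leg: A = 32 × 150 = 4800.00, centroid at (16.00, 75.00).
horizontal leg: A = 150 × 14 = 2100.00, centroid at (107.00, 7.00).
gusset: A = ½·60·24 = 720.00, centroid at (52.00, 22.00).
ΣA = 7620.00 mm²
ΣAX̄ = (4800.00)(16.00) + (2100.00)(107.00) + (720.00)(52.00) = 338940.00 mm³
ΣAȲ = (4800.00)(75.00) + (2100.00)(7.00) + (720.00)(22.00) = 390540.00 mm³
X̄ = 338940.00 / 7620.00 = 44.48 mm
Ȳ = 390540.00 / 7620.00 = 51.25 mm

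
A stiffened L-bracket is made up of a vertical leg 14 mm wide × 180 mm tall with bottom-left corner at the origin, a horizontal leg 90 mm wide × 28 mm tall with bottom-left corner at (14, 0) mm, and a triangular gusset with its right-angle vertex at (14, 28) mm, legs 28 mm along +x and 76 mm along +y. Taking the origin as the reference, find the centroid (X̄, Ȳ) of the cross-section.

X̄ = 31.31 mm, Ȳ = 52.23 mm

vertical leg: A = 14 × 180 = 2520.00, centroid at (7.00, 90.00).
horizontal leg: A = 90 × 28 = 2520.00, centroid at (59.00, 14.00).
gusset: A = ½·28·76 = 1064.00, centroid at (23.33, 53.33).
ΣA = 6104.00 mm², ΣAX̄ = 191146.67 mm³, ΣAȲ = 318826.67 mm³.
X̄ = 191146.67/6104.00 = 31.31 mm; Ȳ = 318826.67/6104.00 = 52.23 mm.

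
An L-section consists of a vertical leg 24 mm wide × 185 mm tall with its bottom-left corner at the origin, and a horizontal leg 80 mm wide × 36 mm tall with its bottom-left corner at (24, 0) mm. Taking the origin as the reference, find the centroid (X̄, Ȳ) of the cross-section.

X̄ = 32.46 mm, Ȳ = 63.19 mm

Part | A | x̄ᵢ | ȳᵢ | A·x̄ᵢ | A·ȳᵢ
vertical leg | 4440.00 | 12.00 | 92.50 | 53280.00 | 410700.00
horizontal leg | 2880.00 | 64.00 | 18.00 | 184320.00 | 51840.00
Σ | 7320.00 |  |  | 237600.00 | 462540.00
X̄ = 237600.00 / 7320.00 = 32.46 mm
Ȳ = 462540.00 / 7320.00 = 63.19 mm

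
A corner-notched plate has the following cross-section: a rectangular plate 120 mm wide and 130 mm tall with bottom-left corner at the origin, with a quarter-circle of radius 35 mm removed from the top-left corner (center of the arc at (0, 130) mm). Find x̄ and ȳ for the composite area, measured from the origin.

x̄ = 62.97 mm, ȳ = 61.70 mm

plate: A = 120 × 130 = 15600.00, centroid at (60.00, 65.00).
removed quarter-circle: A = −¼π·35² = -962.11, centroid at (14.85, 115.15).
ΣA = 14637.89 mm²
ΣAx̄ = (15600.00)(60.00) + (-962.11)(14.85) = 921708.33 mm³
ΣAȳ = (15600.00)(65.00) + (-962.11)(115.15) = 903217.01 mm³
x̄ = 921708.33 / 14637.89 = 62.97 mm
ȳ = 903217.01 / 14637.89 = 61.70 mm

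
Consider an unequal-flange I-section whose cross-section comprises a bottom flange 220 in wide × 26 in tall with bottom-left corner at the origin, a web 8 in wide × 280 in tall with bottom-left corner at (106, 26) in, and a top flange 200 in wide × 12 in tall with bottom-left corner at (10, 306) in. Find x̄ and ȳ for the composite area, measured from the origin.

x̄ = 110.00 in, ȳ = 115.35 in

bottom flange: A = 220 × 26 = 5720.00, centroid at (110.00, 13.00).
web: A = 8 × 280 = 2240.00, centroid at (110.00, 166.00).
top flange: A = 200 × 12 = 2400.00, centroid at (110.00, 312.00).
ΣA = 10360.00 in², ΣAx̄ = 1139600.00 in³, ΣAȳ = 1195000.00 in³.
x̄ = 1139600.00/10360.00 = 110.00 in; ȳ = 1195000.00/10360.00 = 115.35 in.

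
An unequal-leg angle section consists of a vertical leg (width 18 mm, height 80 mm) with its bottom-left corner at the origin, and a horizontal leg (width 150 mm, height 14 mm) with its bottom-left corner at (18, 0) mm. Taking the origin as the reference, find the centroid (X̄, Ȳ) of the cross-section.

Part | A | x̄ᵢ | ȳᵢ | A·x̄ᵢ | A·ȳᵢ
vertical leg | 1440.00 | 9.00 | 40.00 | 12960.00 | 57600.00
horizontal leg | 2100.00 | 93.00 | 7.00 | 195300.00 | 14700.00
Σ | 3540.00 |  |  | 208260.00 | 72300.00
X̄ = 208260.00 / 3540.00 = 58.83 mm
Ȳ = 72300.00 / 3540.00 = 20.42 mm

X̄ = 58.83 mm, Ȳ = 20.42 mm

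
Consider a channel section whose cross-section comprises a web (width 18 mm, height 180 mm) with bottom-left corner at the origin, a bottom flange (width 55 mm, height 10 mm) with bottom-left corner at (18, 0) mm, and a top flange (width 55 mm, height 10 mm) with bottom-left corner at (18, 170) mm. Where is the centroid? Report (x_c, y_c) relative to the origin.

web: A = 18 × 180 = 3240.00, centroid at (9.00, 90.00).
bottom flange: A = 55 × 10 = 550.00, centroid at (45.50, 5.00).
top flange: A = 55 × 10 = 550.00, centroid at (45.50, 175.00).
ΣA = 4340.00 mm², ΣAx_c = 79210.00 mm³, ΣAy_c = 390600.00 mm³.
x_c = 79210.00/4340.00 = 18.25 mm; y_c = 390600.00/4340.00 = 90.00 mm.

x_c = 18.25 mm, y_c = 90.00 mm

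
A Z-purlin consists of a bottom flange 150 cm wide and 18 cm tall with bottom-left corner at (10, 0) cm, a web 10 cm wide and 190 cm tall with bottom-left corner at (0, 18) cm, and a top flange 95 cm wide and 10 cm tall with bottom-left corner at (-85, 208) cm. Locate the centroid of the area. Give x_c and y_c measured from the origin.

bottom flange: A = 150 × 18 = 2700.00, centroid at (85.00, 9.00).
web: A = 10 × 190 = 1900.00, centroid at (5.00, 113.00).
top flange: A = 95 × 10 = 950.00, centroid at (-37.50, 213.00).
ΣA = 5550.00 cm²
ΣAx_c = (2700.00)(85.00) + (1900.00)(5.00) + (950.00)(-37.50) = 203375.00 cm³
ΣAy_c = (2700.00)(9.00) + (1900.00)(113.00) + (950.00)(213.00) = 441350.00 cm³
x_c = 203375.00 / 5550.00 = 36.64 cm
y_c = 441350.00 / 5550.00 = 79.52 cm

x_c = 36.64 cm, y_c = 79.52 cm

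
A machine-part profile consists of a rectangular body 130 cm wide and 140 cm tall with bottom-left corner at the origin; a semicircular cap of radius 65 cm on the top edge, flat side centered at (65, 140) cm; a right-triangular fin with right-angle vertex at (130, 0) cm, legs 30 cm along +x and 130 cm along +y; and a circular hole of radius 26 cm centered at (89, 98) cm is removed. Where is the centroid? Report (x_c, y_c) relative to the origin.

x_c = 68.86 cm, y_c = 91.74 cm

rectangular body: A = 130 × 140 = 18200.00, centroid at (65.00, 70.00).
semicircular top: A = ½π·65² = 6636.61, centroid at (65.00, 167.59).
triangular fin: A = ½·30·130 = 1950.00, centroid at (140.00, 43.33).
hole: A = −π·26² = -2123.72, centroid at (89.00, 98.00).
ΣA = 24662.90 cm²
ΣAx_c = (18200.00)(65.00) + (6636.61)(65.00) + (1950.00)(140.00) + (-2123.72)(89.00) = 1698369.16 cm³
ΣAy_c = (18200.00)(70.00) + (6636.61)(167.59) + (1950.00)(43.33) + (-2123.72)(98.00) = 2262585.13 cm³
x_c = 1698369.16 / 24662.90 = 68.86 cm
y_c = 2262585.13 / 24662.90 = 91.74 cm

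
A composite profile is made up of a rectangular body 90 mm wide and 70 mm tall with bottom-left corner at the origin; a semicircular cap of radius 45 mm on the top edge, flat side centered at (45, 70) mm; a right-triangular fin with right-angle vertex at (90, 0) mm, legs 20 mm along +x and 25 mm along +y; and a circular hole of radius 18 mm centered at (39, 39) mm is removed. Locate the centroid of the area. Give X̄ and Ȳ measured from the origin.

X̄ = 47.18 mm, Ȳ = 53.52 mm

Part | A | x̄ᵢ | ȳᵢ | A·x̄ᵢ | A·ȳᵢ
rectangular body | 6300.00 | 45.00 | 35.00 | 283500.00 | 220500.00
semicircular top | 3180.86 | 45.00 | 89.10 | 143138.82 | 283410.38
triangular fin | 250.00 | 96.67 | 8.33 | 24166.67 | 2083.33
hole | -1017.88 | 39.00 | 39.00 | -39697.16 | -39697.16
Σ | 8712.99 |  |  | 411108.32 | 466296.55
X̄ = 411108.32 / 8712.99 = 47.18 mm
Ȳ = 466296.55 / 8712.99 = 53.52 mm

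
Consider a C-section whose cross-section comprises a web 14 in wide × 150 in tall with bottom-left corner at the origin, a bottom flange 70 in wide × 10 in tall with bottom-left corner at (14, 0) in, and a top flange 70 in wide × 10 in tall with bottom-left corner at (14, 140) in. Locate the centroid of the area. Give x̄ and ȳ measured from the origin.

web: A = 14 × 150 = 2100.00, centroid at (7.00, 75.00).
bottom flange: A = 70 × 10 = 700.00, centroid at (49.00, 5.00).
top flange: A = 70 × 10 = 700.00, centroid at (49.00, 145.00).
ΣA = 3500.00 in²
ΣAx̄ = (2100.00)(7.00) + (700.00)(49.00) + (700.00)(49.00) = 83300.00 in³
ΣAȳ = (2100.00)(75.00) + (700.00)(5.00) + (700.00)(145.00) = 262500.00 in³
x̄ = 83300.00 / 3500.00 = 23.80 in
ȳ = 262500.00 / 3500.00 = 75.00 in

x̄ = 23.80 in, ȳ = 75.00 in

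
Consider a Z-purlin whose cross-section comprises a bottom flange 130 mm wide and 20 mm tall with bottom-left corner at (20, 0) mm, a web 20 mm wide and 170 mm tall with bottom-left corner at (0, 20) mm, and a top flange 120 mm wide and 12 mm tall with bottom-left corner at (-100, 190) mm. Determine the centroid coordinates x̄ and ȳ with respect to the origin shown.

bottom flange: A = 130 × 20 = 2600.00, centroid at (85.00, 10.00).
web: A = 20 × 170 = 3400.00, centroid at (10.00, 105.00).
top flange: A = 120 × 12 = 1440.00, centroid at (-40.00, 196.00).
ΣA = 7440.00 mm², ΣAx̄ = 197400.00 mm³, ΣAȳ = 665240.00 mm³.
x̄ = 197400.00/7440.00 = 26.53 mm; ȳ = 665240.00/7440.00 = 89.41 mm.

x̄ = 26.53 mm, ȳ = 89.41 mm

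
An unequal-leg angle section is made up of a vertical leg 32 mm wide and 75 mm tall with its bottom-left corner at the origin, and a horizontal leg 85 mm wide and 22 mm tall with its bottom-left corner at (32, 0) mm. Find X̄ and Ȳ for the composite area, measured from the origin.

X̄ = 41.62 mm, Ȳ = 25.89 mm

vertical leg: A = 32 × 75 = 2400.00, centroid at (16.00, 37.50).
horizontal leg: A = 85 × 22 = 1870.00, centroid at (74.50, 11.00).
ΣA = 4270.00 mm², ΣAX̄ = 177715.00 mm³, ΣAȲ = 110570.00 mm³.
X̄ = 177715.00/4270.00 = 41.62 mm; Ȳ = 110570.00/4270.00 = 25.89 mm.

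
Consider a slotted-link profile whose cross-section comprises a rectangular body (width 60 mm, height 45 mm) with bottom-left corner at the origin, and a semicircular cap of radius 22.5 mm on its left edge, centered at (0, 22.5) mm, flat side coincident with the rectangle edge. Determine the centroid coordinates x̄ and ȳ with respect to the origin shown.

x̄ = 21.00 mm, ȳ = 22.50 mm

Part | A | x̄ᵢ | ȳᵢ | A·x̄ᵢ | A·ȳᵢ
rectangular body | 2700.00 | 30.00 | 22.50 | 81000.00 | 60750.00
semicircular end | 795.22 | -9.55 | 22.50 | -7593.75 | 17892.35
Σ | 3495.22 |  |  | 73406.25 | 78642.35
x̄ = 73406.25 / 3495.22 = 21.00 mm
ȳ = 78642.35 / 3495.22 = 22.50 mm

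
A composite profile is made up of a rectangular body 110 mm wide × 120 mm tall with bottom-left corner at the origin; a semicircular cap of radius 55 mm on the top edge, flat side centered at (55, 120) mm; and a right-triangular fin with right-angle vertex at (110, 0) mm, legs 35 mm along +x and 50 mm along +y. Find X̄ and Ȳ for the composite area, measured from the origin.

Part | A | x̄ᵢ | ȳᵢ | A·x̄ᵢ | A·ȳᵢ
rectangular body | 13200.00 | 55.00 | 60.00 | 726000.00 | 792000.00
semicircular top | 4751.66 | 55.00 | 143.34 | 261341.24 | 681115.73
triangular fin | 875.00 | 121.67 | 16.67 | 106458.33 | 14583.33
Σ | 18826.66 |  |  | 1093799.57 | 1487699.07
X̄ = 1093799.57 / 18826.66 = 58.10 mm
Ȳ = 1487699.07 / 18826.66 = 79.02 mm

X̄ = 58.10 mm, Ȳ = 79.02 mm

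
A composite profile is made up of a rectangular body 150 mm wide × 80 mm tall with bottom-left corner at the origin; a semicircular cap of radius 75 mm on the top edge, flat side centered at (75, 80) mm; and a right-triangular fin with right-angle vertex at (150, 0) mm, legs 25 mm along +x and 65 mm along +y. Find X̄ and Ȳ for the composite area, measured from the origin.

Part | A | x̄ᵢ | ȳᵢ | A·x̄ᵢ | A·ȳᵢ
rectangular body | 12000.00 | 75.00 | 40.00 | 900000.00 | 480000.00
semicircular top | 8835.73 | 75.00 | 111.83 | 662679.70 | 988108.35
triangular fin | 812.50 | 158.33 | 21.67 | 128645.83 | 17604.17
Σ | 21648.23 |  |  | 1691325.53 | 1485712.51
X̄ = 1691325.53 / 21648.23 = 78.13 mm
Ȳ = 1485712.51 / 21648.23 = 68.63 mm

X̄ = 78.13 mm, Ȳ = 68.63 mm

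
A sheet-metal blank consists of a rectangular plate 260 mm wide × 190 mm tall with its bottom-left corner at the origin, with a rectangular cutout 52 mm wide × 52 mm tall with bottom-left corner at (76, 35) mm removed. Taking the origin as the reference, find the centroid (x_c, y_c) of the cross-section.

x_c = 131.62 mm, y_c = 96.97 mm

plate: A = 260 × 190 = 49400.00, centroid at (130.00, 95.00).
hole: A = −(52 × 52) = -2704.00, centroid at (102.00, 61.00).
ΣA = 46696.00 mm²
ΣAx_c = (49400.00)(130.00) + (-2704.00)(102.00) = 6146192.00 mm³
ΣAy_c = (49400.00)(95.00) + (-2704.00)(61.00) = 4528056.00 mm³
x_c = 6146192.00 / 46696.00 = 131.62 mm
y_c = 4528056.00 / 46696.00 = 96.97 mm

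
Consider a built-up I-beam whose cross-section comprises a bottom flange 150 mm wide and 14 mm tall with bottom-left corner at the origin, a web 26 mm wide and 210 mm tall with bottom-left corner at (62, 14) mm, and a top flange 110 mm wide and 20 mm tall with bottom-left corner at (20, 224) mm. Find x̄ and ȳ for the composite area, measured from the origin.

x̄ = 75.00 mm, ȳ = 120.82 mm

Part | A | x̄ᵢ | ȳᵢ | A·x̄ᵢ | A·ȳᵢ
bottom flange | 2100.00 | 75.00 | 7.00 | 157500.00 | 14700.00
web | 5460.00 | 75.00 | 119.00 | 409500.00 | 649740.00
top flange | 2200.00 | 75.00 | 234.00 | 165000.00 | 514800.00
Σ | 9760.00 |  |  | 732000.00 | 1179240.00
x̄ = 732000.00 / 9760.00 = 75.00 mm
ȳ = 1179240.00 / 9760.00 = 120.82 mm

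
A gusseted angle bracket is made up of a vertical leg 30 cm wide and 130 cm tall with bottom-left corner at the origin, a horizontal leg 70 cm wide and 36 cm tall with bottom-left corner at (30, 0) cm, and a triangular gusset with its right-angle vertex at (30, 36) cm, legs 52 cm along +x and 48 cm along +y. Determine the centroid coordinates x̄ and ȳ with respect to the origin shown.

vertical leg: A = 30 × 130 = 3900.00, centroid at (15.00, 65.00).
horizontal leg: A = 70 × 36 = 2520.00, centroid at (65.00, 18.00).
gusset: A = ½·52·48 = 1248.00, centroid at (47.33, 52.00).
ΣA = 7668.00 cm²
ΣAx̄ = (3900.00)(15.00) + (2520.00)(65.00) + (1248.00)(47.33) = 281372.00 cm³
ΣAȳ = (3900.00)(65.00) + (2520.00)(18.00) + (1248.00)(52.00) = 363756.00 cm³
x̄ = 281372.00 / 7668.00 = 36.69 cm
ȳ = 363756.00 / 7668.00 = 47.44 cm

x̄ = 36.69 cm, ȳ = 47.44 cm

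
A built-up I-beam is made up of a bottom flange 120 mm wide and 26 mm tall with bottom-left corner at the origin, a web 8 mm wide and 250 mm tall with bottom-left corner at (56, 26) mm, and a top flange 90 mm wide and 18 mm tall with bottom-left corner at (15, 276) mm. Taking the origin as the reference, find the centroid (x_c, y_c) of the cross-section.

x_c = 60.00 mm, y_c = 119.33 mm

bottom flange: A = 120 × 26 = 3120.00, centroid at (60.00, 13.00).
web: A = 8 × 250 = 2000.00, centroid at (60.00, 151.00).
top flange: A = 90 × 18 = 1620.00, centroid at (60.00, 285.00).
ΣA = 6740.00 mm², ΣAx_c = 404400.00 mm³, ΣAy_c = 804260.00 mm³.
x_c = 404400.00/6740.00 = 60.00 mm; y_c = 804260.00/6740.00 = 119.33 mm.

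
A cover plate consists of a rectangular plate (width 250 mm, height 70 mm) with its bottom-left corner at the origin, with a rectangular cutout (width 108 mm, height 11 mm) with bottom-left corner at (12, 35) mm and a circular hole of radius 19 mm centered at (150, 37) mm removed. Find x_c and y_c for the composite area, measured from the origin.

x_c = 127.75 mm, y_c = 34.42 mm

Part | A | x̄ᵢ | ȳᵢ | A·x̄ᵢ | A·ȳᵢ
plate | 17500.00 | 125.00 | 35.00 | 2187500.00 | 612500.00
hole 1 | -1188.00 | 66.00 | 40.50 | -78408.00 | -48114.00
hole 2 | -1134.11 | 150.00 | 37.00 | -170117.24 | -41962.25
Σ | 15177.89 |  |  | 1938974.76 | 522423.75
x_c = 1938974.76 / 15177.89 = 127.75 mm
y_c = 522423.75 / 15177.89 = 34.42 mm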